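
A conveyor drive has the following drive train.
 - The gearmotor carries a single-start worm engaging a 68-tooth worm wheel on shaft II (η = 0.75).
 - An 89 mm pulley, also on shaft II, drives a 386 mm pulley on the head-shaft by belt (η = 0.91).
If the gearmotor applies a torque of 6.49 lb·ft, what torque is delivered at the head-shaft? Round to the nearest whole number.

After the worm (68/1): 6.49 × 68 × 0.75 = 330.99 lb·ft
After the belt (386/89): 330.99 × 4.3371 × 0.91 = 1306.3 lb·ft

1306 lb·ft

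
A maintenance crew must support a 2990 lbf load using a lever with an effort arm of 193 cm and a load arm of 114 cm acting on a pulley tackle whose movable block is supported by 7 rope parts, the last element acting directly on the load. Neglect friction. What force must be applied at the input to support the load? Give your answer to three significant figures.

Lever MA = effort arm / load arm = 193/114 = 1.693.
Block-and-tackle MA = number of supporting rope parts = 7.
Combined ideal MA = 1.693 × 7 = 11.851.
Effort = load / MA = 2990 / 11.851 = 252.3 lbf.

252 lbf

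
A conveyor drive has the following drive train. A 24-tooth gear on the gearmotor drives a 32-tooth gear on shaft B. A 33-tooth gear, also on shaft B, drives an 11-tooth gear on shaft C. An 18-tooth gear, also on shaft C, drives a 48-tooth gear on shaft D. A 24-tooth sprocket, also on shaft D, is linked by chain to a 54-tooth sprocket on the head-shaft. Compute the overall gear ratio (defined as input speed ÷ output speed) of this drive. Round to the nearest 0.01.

Each stage contributes driven/driver: gear mesh 32/24 = 1.3333, gear mesh 11/33 = 0.33333, gear mesh 48/18 = 2.6667, chain 54/24 = 2.25.
Overall: 1.3333 × 0.33333 × 2.6667 × 2.25 = 2.6667.

2.67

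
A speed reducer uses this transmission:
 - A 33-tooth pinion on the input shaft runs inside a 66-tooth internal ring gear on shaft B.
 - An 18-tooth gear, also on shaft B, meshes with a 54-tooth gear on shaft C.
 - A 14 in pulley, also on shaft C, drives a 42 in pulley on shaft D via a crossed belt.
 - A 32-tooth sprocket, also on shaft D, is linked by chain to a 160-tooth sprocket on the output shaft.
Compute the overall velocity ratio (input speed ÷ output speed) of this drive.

90

Each stage contributes driven/driver: internal gear 66/33 = 2, gear mesh 54/18 = 3, belt 42/14 = 3, chain 160/32 = 5.
Overall: 2 × 3 × 3 × 5 = 90.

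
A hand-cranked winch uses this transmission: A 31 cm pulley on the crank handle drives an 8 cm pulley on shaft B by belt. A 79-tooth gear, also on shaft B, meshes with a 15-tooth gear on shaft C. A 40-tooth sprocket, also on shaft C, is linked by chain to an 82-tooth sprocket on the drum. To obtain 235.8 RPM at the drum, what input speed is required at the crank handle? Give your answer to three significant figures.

23.7 RPM

Overall ratio R = 0.25806 × 0.18987 × 2.05 = 0.10045.
Required input speed = output speed × R = 235.8 × 0.10045 = 23.686 RPM.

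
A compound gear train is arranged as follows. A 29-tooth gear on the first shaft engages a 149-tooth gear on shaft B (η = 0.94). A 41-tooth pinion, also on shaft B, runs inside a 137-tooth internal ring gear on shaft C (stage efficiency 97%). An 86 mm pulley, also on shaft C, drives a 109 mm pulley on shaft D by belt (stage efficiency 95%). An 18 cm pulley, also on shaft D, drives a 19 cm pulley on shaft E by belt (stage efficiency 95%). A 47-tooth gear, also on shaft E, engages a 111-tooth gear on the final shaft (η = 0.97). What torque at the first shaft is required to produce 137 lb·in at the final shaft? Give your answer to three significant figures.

Overall ratio R = 5.1379 × 3.3415 × 1.2674 × 1.0556 × 2.3617 = 54.245; overall efficiency η = 0.94 × 0.97 × 0.95 × 0.95 × 0.97 = 0.7982.
Input torque = output torque / (R × η) = 137 / (54.245 × 0.7982) = 3.164 lb·in.

3.16 lb·in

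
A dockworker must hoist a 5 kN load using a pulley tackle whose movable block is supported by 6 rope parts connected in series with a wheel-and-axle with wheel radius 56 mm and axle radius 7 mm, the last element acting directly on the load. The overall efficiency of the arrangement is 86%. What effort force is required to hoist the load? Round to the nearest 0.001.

Block-and-tackle MA = number of supporting rope parts = 6.
Wheel-and-axle MA = R/r = 56/7 = 8.
Combined ideal MA = 6 × 8 = 48.
Actual MA = 48 × 0.86 = 41.28.
Effort = load / actual MA = 5 / 41.28 = 0.12112 kN.

0.121 kN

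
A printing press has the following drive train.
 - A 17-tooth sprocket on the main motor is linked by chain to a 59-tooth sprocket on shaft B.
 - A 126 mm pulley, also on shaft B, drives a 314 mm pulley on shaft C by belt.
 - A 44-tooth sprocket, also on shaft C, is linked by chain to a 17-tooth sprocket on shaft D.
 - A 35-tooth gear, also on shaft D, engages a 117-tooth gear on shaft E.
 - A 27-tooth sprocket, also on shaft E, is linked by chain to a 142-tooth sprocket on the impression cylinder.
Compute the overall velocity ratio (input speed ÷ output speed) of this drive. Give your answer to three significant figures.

Each stage contributes driven/driver: chain 59/17 = 3.4706, belt 314/126 = 2.4921, chain 17/44 = 0.38636, gear mesh 117/35 = 3.3429, chain 142/27 = 5.2593.
Overall: 3.4706 × 2.4921 × 0.38636 × 3.3429 × 5.2593 = 58.749.

58.7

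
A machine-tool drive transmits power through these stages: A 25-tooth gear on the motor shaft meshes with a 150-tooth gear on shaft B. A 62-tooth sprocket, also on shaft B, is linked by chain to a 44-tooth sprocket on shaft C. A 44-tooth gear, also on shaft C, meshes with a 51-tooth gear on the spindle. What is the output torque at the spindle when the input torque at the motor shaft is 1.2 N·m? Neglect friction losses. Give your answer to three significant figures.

Gear mesh: ratio = 150/25 = 6; torque at shaft B = 1.2 × 6 = 7.2 N·m.
Chain: ratio = 44/62 = 0.70968; torque at shaft C = 7.2 × 0.70968 = 5.1097 N·m.
Gear mesh: ratio = 51/44 = 1.1591; torque at the spindle = 5.1097 × 1.1591 = 5.9226 N·m.

5.92 N·m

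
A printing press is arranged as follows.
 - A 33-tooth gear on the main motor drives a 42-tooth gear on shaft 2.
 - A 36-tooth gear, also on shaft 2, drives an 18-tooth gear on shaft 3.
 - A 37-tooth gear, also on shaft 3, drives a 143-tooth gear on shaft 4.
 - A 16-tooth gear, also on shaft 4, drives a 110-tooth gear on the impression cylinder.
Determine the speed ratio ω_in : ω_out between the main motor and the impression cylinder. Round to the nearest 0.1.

Each stage contributes driven/driver: gear mesh 42/33 = 1.2727, gear mesh 18/36 = 0.5, gear mesh 143/37 = 3.8649, gear mesh 110/16 = 6.875.
Overall: 1.2727 × 0.5 × 3.8649 × 6.875 = 16.909.

16.9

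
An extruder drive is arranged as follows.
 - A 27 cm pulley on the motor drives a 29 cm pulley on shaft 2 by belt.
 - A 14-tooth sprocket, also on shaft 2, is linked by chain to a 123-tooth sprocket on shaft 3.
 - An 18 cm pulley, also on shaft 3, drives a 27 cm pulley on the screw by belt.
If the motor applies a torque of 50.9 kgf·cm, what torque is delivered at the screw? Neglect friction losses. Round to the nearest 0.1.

belt 29/27 = 1.0741 → τ = 50.9·1.0741 = 54.67 kgf·cm
chain 123/14 = 8.7857 → τ = 54.67·8.7857 = 480.32 kgf·cm
belt 27/18 = 1.5 → τ = 480.32·1.5 = 720.48 kgf·cm

720.5 kgf·cm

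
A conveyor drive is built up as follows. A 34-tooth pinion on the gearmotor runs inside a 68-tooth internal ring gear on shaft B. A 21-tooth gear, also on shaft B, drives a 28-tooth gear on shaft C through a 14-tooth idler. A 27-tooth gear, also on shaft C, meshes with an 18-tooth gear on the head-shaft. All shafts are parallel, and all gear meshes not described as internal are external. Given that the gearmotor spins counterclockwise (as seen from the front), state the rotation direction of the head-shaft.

clockwise

the gearmotor → shaft B: internal mesh, same direction → CCW.
shaft B → shaft C: driver → idler → driven is 2 external meshes, 2 reversals → CCW.
shaft C → the head-shaft: external mesh, 1 reversal → CW.
3 reversals in total — an odd number — so the head-shaft turns opposite to the gearmotor.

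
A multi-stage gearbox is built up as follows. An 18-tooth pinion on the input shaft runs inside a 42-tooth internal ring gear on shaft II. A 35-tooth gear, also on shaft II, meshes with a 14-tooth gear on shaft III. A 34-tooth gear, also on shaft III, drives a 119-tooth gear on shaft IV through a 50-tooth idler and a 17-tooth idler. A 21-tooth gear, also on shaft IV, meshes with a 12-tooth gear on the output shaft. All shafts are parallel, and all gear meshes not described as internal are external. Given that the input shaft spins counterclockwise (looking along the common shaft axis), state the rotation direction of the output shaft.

clockwise

the input shaft → shaft II: internal mesh, same direction → CCW.
shaft II → shaft III: external mesh, 1 reversal → CW.
shaft III → shaft IV: driver → idler → idler → driven is 3 external meshes, 3 reversals → CCW.
shaft IV → the output shaft: external mesh, 1 reversal → CW.
5 reversals in total — an odd number — so the output shaft turns opposite to the input shaft.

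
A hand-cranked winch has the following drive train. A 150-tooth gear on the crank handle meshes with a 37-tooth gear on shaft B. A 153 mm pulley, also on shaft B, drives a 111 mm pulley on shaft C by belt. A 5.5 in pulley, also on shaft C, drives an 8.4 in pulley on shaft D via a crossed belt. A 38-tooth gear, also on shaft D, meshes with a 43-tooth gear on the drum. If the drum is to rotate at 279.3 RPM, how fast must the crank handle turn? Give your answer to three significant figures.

86.4 RPM

Overall ratio R = 0.24667 × 0.72549 × 1.5273 × 1.1316 = 0.30927.
Required input speed = output speed × R = 279.3 × 0.30927 = 86.38 RPM.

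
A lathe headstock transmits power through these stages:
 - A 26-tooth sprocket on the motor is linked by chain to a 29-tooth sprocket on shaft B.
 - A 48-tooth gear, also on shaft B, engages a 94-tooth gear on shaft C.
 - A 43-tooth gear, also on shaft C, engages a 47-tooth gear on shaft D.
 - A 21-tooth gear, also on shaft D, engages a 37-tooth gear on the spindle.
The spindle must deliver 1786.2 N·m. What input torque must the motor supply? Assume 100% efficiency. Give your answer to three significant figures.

425 N·m

Overall ratio R = 1.1154 × 1.9583 × 1.093 × 1.7619 = 4.2065.
Input torque = output torque / R = 1786.2 / 4.2065 = 424.63 N·m.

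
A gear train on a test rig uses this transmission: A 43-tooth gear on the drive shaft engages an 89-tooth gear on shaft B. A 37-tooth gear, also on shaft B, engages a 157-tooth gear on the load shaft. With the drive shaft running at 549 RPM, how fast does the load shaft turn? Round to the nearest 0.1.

Gear mesh: ratio = 89/43 = 2.0698, so shaft B turns at 549 / 2.0698 = 265.25 RPM.
Gear mesh: ratio = 157/37 = 4.2432, so the load shaft turns at 265.25 / 4.2432 = 62.51 RPM.

62.5 RPM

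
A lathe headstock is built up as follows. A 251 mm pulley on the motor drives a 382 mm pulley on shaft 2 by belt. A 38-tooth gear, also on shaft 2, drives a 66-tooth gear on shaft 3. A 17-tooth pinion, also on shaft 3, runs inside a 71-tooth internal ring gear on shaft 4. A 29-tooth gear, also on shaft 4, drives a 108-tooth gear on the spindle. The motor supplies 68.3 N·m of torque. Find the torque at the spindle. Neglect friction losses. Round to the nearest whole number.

belt 382/251 = 1.5219 → τ = 68.3·1.5219 = 103.95 N·m
gear mesh 66/38 = 1.7368 → τ = 103.95·1.7368 = 180.54 N·m
internal gear 71/17 = 4.1765 → τ = 180.54·4.1765 = 754.02 N·m
gear mesh 108/29 = 3.7241 → τ = 754.02·3.7241 = 2808.1 N·m

2808 N·m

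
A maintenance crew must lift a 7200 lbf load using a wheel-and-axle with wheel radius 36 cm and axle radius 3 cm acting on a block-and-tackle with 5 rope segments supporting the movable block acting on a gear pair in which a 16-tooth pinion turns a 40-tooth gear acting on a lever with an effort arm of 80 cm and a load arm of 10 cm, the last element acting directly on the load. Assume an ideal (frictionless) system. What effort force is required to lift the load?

6 lbf

Wheel-and-axle MA = R/r = 36/3 = 12.
Block-and-tackle MA = number of supporting rope parts = 5.
Gear pair MA = 40/16 = 2.5.
Lever MA = effort arm / load arm = 80/10 = 8.
Combined ideal MA = 12 × 5 × 2.5 × 8 = 1200.
Effort = load / MA = 7200 / 1200 = 6 lbf.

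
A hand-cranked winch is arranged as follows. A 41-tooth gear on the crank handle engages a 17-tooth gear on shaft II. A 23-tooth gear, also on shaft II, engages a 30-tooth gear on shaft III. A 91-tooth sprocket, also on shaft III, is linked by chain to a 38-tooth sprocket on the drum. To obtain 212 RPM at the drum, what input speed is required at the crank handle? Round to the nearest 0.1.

Overall ratio R = 0.41463 × 1.3043 × 0.41758 = 0.22584.
Required input speed = output speed × R = 212 × 0.22584 = 47.878 RPM.

47.9 RPM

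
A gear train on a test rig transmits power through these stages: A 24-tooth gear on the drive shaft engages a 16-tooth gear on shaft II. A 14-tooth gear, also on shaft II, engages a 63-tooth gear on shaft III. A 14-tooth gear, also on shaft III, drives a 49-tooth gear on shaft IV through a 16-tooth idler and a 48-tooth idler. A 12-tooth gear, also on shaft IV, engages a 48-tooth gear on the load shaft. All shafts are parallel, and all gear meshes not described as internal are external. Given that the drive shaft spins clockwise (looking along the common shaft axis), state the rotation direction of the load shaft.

the drive shaft → shaft II: external mesh, 1 reversal → CCW.
shaft II → shaft III: external mesh, 1 reversal → CW.
shaft III → shaft IV: driver → idler → idler → driven is 3 external meshes, 3 reversals → CCW.
shaft IV → the load shaft: external mesh, 1 reversal → CW.
6 reversals in total — an even number — so the load shaft turns the same way as the drive shaft.

clockwise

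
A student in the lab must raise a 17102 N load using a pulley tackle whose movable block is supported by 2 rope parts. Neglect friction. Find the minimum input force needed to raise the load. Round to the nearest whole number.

8551 N

Block-and-tackle MA = number of supporting rope parts = 2.
Effort = load / MA = 17102 / 2 = 8551 N.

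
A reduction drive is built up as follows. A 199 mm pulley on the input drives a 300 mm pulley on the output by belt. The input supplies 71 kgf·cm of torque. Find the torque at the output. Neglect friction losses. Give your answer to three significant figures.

Belt: ratio = 300/199 = 1.5075; torque at the output = 71 × 1.5075 = 107.04 kgf·cm.

107 kgf·cm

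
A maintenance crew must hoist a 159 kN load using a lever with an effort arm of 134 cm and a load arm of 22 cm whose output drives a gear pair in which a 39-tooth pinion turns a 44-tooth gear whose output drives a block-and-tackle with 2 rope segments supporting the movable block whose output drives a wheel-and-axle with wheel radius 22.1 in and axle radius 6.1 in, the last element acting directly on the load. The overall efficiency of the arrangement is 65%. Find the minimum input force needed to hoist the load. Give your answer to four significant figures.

Lever MA = effort arm / load arm = 134/22 = 6.0909.
Gear pair MA = 44/39 = 1.1282.
Block-and-tackle MA = number of supporting rope parts = 2.
Wheel-and-axle MA = R/r = 22.1/6.1 = 3.623.
Combined ideal MA = 6.0909 × 1.1282 × 2 × 3.623 = 49.792.
Actual MA = 49.792 × 0.65 = 32.365.
Effort = load / actual MA = 159 / 32.365 = 4.9127 kN.

4.913 kN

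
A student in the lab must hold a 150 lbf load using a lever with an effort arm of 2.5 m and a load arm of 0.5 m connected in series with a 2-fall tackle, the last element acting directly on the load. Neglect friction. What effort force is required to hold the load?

15 lbf

Lever MA = effort arm / load arm = 2.5/0.5 = 5.
Block-and-tackle MA = number of supporting rope parts = 2.
Combined ideal MA = 5 × 2 = 10.
Effort = load / MA = 150 / 10 = 15 lbf.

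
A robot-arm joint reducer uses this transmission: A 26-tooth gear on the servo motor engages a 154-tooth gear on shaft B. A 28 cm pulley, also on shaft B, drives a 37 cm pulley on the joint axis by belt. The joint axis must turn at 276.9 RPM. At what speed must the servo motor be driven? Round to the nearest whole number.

Overall ratio R = 5.9231 × 1.3214 = 7.8269.
Required input speed = output speed × R = 276.9 × 7.8269 = 2167.3 RPM.

2167 RPM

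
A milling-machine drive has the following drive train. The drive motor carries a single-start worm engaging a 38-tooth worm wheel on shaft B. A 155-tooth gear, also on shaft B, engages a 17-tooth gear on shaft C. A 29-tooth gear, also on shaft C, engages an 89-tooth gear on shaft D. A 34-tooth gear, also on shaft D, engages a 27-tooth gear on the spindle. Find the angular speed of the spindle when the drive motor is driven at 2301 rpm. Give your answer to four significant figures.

226.5 rpm

Worm: ratio = 38/1 = 38, so shaft B turns at 2301 / 38 = 60.553 rpm.
Gear mesh: ratio = 17/155 = 0.10968, so shaft C turns at 60.553 / 0.10968 = 552.1 rpm.
Gear mesh: ratio = 89/29 = 3.069, so shaft D turns at 552.1 / 3.069 = 179.9 rpm.
Gear mesh: ratio = 27/34 = 0.79412, so the spindle turns at 179.9 / 0.79412 = 226.54 rpm.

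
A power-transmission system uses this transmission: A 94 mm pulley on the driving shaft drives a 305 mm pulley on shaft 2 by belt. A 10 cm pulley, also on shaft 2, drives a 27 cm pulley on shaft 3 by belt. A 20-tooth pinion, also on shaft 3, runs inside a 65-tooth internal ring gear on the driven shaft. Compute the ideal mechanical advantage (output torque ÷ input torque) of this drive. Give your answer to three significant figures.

28.5

Each stage contributes driven/driver: belt 305/94 = 3.2447, belt 27/10 = 2.7, internal gear 65/20 = 3.25.
Overall: 3.2447 × 2.7 × 3.25 = 28.472.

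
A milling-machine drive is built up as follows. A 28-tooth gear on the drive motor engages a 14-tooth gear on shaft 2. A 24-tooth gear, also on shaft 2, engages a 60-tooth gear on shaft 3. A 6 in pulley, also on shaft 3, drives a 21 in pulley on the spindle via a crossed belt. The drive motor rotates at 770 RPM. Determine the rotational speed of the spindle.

176 RPM

gear mesh 14/28 = 0.5 → 770/0.5 = 1540 RPM
gear mesh 60/24 = 2.5 → 1540/2.5 = 616 RPM
belt 21/6 = 3.5 → 616/3.5 = 176 RPM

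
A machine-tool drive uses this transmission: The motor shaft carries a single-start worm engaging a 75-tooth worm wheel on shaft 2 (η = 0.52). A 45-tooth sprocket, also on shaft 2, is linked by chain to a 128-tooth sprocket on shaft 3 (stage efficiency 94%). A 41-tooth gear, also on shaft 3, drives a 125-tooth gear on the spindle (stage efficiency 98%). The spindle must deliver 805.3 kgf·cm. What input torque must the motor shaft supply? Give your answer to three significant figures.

2.58 kgf·cm

Overall ratio R = 75 × 2.8444 × 3.0488 = 650.41; overall efficiency η = 0.52 × 0.94 × 0.98 = 0.4790.
Input torque = output torque / (R × η) = 805.3 / (650.41 × 0.4790) = 2.5847 kgf·cm.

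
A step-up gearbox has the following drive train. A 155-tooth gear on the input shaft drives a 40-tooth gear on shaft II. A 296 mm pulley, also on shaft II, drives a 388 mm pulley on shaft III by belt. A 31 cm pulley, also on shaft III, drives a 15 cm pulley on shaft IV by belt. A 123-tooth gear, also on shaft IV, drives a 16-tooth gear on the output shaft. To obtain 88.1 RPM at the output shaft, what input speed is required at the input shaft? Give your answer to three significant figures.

1.88 RPM

Overall ratio R = 0.25806 × 1.3108 × 0.48387 × 0.13008 = 0.021292.
Required input speed = output speed × R = 88.1 × 0.021292 = 1.8758 RPM.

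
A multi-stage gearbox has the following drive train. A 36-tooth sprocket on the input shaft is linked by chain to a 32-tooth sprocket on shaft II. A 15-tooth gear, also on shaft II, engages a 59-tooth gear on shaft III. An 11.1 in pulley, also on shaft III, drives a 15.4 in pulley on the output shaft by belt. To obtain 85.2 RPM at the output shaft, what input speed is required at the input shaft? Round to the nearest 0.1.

413.3 RPM

Overall ratio R = 0.88889 × 3.9333 × 1.3874 = 4.8507.
Required input speed = output speed × R = 85.2 × 4.8507 = 413.28 RPM.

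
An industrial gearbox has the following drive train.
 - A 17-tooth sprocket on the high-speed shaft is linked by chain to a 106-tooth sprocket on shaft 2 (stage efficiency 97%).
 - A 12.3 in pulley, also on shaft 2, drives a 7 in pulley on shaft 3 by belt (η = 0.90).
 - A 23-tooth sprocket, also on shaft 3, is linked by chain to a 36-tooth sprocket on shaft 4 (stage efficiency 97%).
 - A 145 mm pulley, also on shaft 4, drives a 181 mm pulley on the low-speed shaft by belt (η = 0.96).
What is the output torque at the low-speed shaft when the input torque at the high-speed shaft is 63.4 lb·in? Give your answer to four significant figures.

357.3 lb·in

chain 106/17 = 6.2353 → τ = 63.4·6.2353·0.97 = 383.46 lb·in
belt 7/12.3 = 0.56911 → τ = 383.46·0.56911·0.90 = 196.41 lb·in
chain 36/23 = 1.5652 → τ = 196.41·1.5652·0.97 = 298.19 lb·in
belt 181/145 = 1.2483 → τ = 298.19·1.2483·0.96 = 357.34 lb·in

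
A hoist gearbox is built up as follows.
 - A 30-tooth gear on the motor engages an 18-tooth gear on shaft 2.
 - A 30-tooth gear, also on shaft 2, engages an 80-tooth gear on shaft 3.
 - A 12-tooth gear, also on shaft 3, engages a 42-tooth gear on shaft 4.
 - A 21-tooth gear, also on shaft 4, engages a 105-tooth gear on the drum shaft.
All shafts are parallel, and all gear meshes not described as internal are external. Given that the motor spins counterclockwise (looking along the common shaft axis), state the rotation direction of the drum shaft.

the motor → shaft 2: external mesh, 1 reversal → CW.
shaft 2 → shaft 3: external mesh, 1 reversal → CCW.
shaft 3 → shaft 4: external mesh, 1 reversal → CW.
shaft 4 → the drum shaft: external mesh, 1 reversal → CCW.
4 reversals in total — an even number — so the drum shaft turns the same way as the motor.

counterclockwise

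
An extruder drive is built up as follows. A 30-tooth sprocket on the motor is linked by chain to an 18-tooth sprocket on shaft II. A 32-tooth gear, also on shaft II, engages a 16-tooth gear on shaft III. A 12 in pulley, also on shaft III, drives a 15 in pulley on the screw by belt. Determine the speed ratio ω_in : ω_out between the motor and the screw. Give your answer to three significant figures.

0.375

Each stage contributes driven/driver: chain 18/30 = 0.6, gear mesh 16/32 = 0.5, belt 15/12 = 1.25.
Overall: 0.6 × 0.5 × 1.25 = 0.375.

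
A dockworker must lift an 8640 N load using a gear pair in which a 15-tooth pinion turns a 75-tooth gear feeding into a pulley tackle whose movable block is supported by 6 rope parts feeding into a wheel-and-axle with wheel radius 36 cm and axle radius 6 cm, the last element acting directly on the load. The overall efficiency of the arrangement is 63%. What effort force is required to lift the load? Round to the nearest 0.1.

Gear pair MA = 75/15 = 5.
Block-and-tackle MA = number of supporting rope parts = 6.
Wheel-and-axle MA = R/r = 36/6 = 6.
Combined ideal MA = 5 × 6 × 6 = 180.
Actual MA = 180 × 0.63 = 113.4.
Effort = load / actual MA = 8640 / 113.4 = 76.19 N.

76.2 N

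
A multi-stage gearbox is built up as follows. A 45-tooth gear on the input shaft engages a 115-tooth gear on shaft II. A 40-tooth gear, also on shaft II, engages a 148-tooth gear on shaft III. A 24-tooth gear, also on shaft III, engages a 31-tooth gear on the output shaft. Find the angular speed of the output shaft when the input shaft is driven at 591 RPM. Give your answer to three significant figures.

48.4 RPM

gear mesh 115/45 = 2.5556 → 591/2.5556 = 231.26 RPM
gear mesh 148/40 = 3.7 → 231.26/3.7 = 62.503 RPM
gear mesh 31/24 = 1.2917 → 62.503/1.2917 = 48.389 RPM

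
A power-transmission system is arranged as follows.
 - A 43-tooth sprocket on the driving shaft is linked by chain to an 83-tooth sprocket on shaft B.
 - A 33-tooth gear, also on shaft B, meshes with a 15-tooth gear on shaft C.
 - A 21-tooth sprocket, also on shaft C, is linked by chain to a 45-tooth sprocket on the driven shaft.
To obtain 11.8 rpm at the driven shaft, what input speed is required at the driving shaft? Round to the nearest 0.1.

Overall ratio R = 1.9302 × 0.45455 × 2.1429 = 1.8801.
Required input speed = output speed × R = 11.8 × 1.8801 = 22.185 rpm.

22.2 rpm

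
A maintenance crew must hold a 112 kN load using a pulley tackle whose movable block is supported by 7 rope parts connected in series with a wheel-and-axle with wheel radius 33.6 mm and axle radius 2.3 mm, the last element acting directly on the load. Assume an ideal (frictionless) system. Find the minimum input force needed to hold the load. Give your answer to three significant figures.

Block-and-tackle MA = number of supporting rope parts = 7.
Wheel-and-axle MA = R/r = 33.6/2.3 = 14.609.
Combined ideal MA = 7 × 14.609 = 102.26.
Effort = load / MA = 112 / 102.26 = 1.0952 kN.

1.10 kN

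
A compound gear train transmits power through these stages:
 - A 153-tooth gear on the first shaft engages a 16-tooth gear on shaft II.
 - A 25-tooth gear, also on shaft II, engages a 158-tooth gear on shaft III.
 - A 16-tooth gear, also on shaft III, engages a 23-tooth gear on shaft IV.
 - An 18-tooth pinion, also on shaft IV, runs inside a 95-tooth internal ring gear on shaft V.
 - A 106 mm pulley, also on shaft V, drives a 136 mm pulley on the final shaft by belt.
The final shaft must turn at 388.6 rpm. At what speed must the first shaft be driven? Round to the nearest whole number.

2500 rpm

Overall ratio R = 0.10458 × 6.32 × 1.4375 × 5.2778 × 1.283 = 6.4334.
Required input speed = output speed × R = 388.6 × 6.4334 = 2500 rpm.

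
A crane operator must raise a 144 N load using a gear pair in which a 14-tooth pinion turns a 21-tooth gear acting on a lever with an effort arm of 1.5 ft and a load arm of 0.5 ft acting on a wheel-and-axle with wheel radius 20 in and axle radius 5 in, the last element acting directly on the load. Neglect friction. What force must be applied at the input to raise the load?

Gear pair MA = 21/14 = 1.5.
Lever MA = effort arm / load arm = 1.5/0.5 = 3.
Wheel-and-axle MA = R/r = 20/5 = 4.
Combined ideal MA = 1.5 × 3 × 4 = 18.
Effort = load / MA = 144 / 18 = 8 N.

8 N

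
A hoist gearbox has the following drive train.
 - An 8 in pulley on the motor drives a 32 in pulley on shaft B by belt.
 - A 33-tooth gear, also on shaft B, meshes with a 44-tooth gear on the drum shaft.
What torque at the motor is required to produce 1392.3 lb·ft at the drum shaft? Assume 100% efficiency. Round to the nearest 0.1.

261.1 lb·ft

Overall ratio R = 4 × 1.3333 = 5.3333.
Input torque = output torque / R = 1392.3 / 5.3333 = 261.06 lb·ft.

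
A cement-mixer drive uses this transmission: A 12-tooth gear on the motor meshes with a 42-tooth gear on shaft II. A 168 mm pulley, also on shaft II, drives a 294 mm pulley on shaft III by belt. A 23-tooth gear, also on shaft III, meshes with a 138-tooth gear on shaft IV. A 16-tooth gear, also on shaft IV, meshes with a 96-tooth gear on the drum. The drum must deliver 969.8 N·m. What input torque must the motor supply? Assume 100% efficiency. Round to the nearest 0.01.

4.40 N·m

Overall ratio R = 3.5 × 1.75 × 6 × 6 = 220.5.
Input torque = output torque / R = 969.8 / 220.5 = 4.3982 N·m.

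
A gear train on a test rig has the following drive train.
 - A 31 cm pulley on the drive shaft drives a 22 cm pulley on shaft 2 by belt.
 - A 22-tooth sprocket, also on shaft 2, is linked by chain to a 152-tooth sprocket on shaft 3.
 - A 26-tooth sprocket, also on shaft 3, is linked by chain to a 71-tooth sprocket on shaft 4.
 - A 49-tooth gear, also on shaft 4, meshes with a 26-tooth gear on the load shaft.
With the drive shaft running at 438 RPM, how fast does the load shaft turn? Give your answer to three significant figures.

61.6 RPM

Belt: ratio = 22/31 = 0.70968, so shaft 2 turns at 438 / 0.70968 = 617.18 RPM.
Chain: ratio = 152/22 = 6.9091, so shaft 3 turns at 617.18 / 6.9091 = 89.329 RPM.
Chain: ratio = 71/26 = 2.7308, so shaft 4 turns at 89.329 / 2.7308 = 32.712 RPM.
Gear mesh: ratio = 26/49 = 0.53061, so the load shaft turns at 32.712 / 0.53061 = 61.65 RPM.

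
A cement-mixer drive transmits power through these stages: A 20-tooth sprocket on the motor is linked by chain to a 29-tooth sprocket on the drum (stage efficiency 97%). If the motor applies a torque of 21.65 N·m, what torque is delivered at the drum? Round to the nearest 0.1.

30.5 N·m

Chain: ratio = 29/20 = 1.45; torque at the drum = 21.65 × 1.45 × 0.97 = 30.451 N·m.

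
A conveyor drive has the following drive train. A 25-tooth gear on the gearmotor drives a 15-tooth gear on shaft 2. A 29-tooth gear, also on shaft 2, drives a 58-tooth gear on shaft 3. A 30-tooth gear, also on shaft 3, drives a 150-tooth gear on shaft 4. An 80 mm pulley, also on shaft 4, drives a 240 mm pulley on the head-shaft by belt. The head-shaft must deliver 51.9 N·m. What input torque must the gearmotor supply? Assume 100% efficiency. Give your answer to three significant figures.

Overall ratio R = 0.6 × 2 × 5 × 3 = 18.
Input torque = output torque / R = 51.9 / 18 = 2.8833 N·m.

2.88 N·m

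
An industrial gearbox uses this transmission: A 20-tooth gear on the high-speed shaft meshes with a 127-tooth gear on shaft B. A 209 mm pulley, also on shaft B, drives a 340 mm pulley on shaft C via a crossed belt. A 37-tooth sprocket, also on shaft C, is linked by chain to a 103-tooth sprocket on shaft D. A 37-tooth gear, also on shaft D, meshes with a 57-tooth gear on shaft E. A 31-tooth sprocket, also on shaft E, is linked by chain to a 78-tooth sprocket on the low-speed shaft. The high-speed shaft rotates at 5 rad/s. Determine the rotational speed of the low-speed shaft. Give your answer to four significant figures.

gear mesh 127/20 = 6.35 → 5/6.35 = 0.7874 rad/s
belt 340/209 = 1.6268 → 0.7874/1.6268 = 0.48402 rad/s
chain 103/37 = 2.7838 → 0.48402/2.7838 = 0.17387 rad/s
gear mesh 57/37 = 1.5405 → 0.17387/1.5405 = 0.11286 rad/s
chain 78/31 = 2.5161 → 0.11286/2.5161 = 0.044856 rad/s

0.04486 rad/s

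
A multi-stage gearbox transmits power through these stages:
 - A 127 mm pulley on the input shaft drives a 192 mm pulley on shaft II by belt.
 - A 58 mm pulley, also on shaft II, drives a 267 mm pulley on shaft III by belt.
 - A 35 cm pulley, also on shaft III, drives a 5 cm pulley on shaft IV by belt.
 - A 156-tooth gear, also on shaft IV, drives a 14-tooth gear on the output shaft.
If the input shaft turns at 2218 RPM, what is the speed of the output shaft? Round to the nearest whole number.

belt 192/127 = 1.5118 → 2218/1.5118 = 1467.1 RPM
belt 267/58 = 4.6034 → 1467.1/4.6034 = 318.7 RPM
belt 5/35 = 0.14286 → 318.7/0.14286 = 2230.9 RPM
gear mesh 14/156 = 0.089744 → 2230.9/0.089744 = 24859 RPM

24859 RPM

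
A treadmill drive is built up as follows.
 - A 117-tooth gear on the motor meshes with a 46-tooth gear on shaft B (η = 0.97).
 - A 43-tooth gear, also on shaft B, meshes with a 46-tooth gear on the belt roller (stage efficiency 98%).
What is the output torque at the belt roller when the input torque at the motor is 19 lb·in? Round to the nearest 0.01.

Gear mesh: ratio = 46/117 = 0.39316; torque at shaft B = 19 × 0.39316 × 0.97 = 7.246 lb·in.
Gear mesh: ratio = 46/43 = 1.0698; torque at the belt roller = 7.246 × 1.0698 × 0.98 = 7.5965 lb·in.

7.60 lb·in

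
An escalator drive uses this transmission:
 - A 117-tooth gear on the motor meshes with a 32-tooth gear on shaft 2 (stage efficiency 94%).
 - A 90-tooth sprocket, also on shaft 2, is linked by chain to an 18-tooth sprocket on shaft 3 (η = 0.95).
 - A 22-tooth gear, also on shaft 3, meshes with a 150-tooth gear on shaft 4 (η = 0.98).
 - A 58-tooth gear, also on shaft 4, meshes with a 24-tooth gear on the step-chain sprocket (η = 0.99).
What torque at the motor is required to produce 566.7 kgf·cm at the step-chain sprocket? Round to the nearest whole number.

Overall ratio R = 0.2735 × 0.2 × 6.8182 × 0.41379 = 0.15433; overall efficiency η = 0.94 × 0.95 × 0.98 × 0.99 = 0.8664.
Input torque = output torque / (R × η) = 566.7 / (0.15433 × 0.8664) = 4238.3 kgf·cm.

4238 kgf·cm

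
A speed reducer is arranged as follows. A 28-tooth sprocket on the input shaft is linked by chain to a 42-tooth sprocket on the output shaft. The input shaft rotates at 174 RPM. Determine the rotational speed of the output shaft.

116 RPM

the input shaft → the output shaft (chain, 42/28): 174 ÷ 1.5 = 116 RPM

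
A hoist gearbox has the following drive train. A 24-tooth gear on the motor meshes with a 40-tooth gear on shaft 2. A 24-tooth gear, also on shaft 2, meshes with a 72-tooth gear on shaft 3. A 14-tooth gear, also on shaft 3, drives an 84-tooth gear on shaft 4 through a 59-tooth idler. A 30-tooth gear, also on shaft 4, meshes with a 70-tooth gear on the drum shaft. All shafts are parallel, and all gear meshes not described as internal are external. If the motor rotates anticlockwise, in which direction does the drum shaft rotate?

clockwise

the motor → shaft 2: external mesh, 1 reversal → CW.
shaft 2 → shaft 3: external mesh, 1 reversal → CCW.
shaft 3 → shaft 4: driver → idler → driven is 2 external meshes, 2 reversals → CCW.
shaft 4 → the drum shaft: external mesh, 1 reversal → CW.
5 reversals in total — an odd number — so the drum shaft turns opposite to the motor.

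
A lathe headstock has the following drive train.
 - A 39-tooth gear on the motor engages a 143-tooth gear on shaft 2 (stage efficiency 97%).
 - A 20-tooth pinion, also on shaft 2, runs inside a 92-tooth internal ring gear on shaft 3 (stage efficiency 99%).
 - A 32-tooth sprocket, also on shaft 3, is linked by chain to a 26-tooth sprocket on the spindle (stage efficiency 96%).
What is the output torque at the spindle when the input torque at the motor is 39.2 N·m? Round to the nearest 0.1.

After the gear mesh (143/39): 39.2 × 3.6667 × 0.97 = 139.42 N·m
After the internal gear (92/20): 139.42 × 4.6 × 0.99 = 634.92 N·m
After the chain (26/32): 634.92 × 0.8125 × 0.96 = 495.24 N·m

495.2 N·m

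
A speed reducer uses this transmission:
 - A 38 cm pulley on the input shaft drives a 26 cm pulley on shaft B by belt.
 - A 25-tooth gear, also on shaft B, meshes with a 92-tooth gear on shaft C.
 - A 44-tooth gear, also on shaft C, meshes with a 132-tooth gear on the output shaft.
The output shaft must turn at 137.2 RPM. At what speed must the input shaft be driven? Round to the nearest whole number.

1036 RPM

Overall ratio R = 0.68421 × 3.68 × 3 = 7.5537.
Required input speed = output speed × R = 137.2 × 7.5537 = 1036.4 RPM.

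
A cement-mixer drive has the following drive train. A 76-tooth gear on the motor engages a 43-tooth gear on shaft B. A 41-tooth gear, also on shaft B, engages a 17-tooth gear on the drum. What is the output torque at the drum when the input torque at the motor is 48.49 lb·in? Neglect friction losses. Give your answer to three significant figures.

gear mesh 43/76 = 0.56579 → τ = 48.49·0.56579 = 27.435 lb·in
gear mesh 17/41 = 0.41463 → τ = 27.435·0.41463 = 11.376 lb·in

11.4 lb·in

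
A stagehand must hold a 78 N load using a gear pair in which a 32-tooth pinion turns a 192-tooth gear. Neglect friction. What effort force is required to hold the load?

Gear pair MA = 192/32 = 6.
Effort = load / MA = 78 / 6 = 13 N.

13 N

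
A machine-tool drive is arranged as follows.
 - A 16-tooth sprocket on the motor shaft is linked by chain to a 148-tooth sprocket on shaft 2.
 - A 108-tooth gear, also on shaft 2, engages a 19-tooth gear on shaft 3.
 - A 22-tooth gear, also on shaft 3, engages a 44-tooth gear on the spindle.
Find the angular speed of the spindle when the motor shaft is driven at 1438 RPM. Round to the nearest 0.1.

441.8 RPM

the motor shaft → shaft 2 (chain, 148/16): 1438 ÷ 9.25 = 155.46 RPM
shaft 2 → shaft 3 (gear mesh, 19/108): 155.46 ÷ 0.17593 = 883.66 RPM
shaft 3 → the spindle (gear mesh, 44/22): 883.66 ÷ 2 = 441.83 RPM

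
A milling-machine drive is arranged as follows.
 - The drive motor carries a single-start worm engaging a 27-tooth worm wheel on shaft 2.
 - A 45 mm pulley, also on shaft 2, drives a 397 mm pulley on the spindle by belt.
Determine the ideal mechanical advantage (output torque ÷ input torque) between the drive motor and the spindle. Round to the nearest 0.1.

Each stage contributes driven/driver: worm 27/1 = 27, belt 397/45 = 8.8222.
Overall: 27 × 8.8222 = 238.2.

238.2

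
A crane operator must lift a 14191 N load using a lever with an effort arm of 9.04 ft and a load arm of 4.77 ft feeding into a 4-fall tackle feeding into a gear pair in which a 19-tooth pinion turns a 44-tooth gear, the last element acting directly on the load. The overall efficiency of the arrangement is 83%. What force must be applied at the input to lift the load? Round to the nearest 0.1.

Lever MA = effort arm / load arm = 9.04/4.77 = 1.8952.
Block-and-tackle MA = number of supporting rope parts = 4.
Gear pair MA = 44/19 = 2.3158.
Combined ideal MA = 1.8952 × 4 × 2.3158 = 17.555.
Actual MA = 17.555 × 0.83 = 14.571.
Effort = load / actual MA = 14191 / 14.571 = 973.93 N.

973.9 N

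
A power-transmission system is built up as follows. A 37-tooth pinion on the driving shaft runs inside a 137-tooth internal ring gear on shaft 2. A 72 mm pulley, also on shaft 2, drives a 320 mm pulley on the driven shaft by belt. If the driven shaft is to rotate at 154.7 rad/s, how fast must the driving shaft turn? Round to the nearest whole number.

2546 rad/s

Overall ratio R = 3.7027 × 4.4444 = 16.456.
Required input speed = output speed × R = 154.7 × 16.456 = 2545.8 rad/s.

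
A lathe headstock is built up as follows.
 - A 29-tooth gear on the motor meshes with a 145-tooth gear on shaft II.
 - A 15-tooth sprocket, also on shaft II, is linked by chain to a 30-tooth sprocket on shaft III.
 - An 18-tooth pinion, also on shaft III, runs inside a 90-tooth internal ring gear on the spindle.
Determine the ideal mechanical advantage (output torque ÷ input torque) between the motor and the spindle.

50

Each stage contributes driven/driver: gear mesh 145/29 = 5, chain 30/15 = 2, internal gear 90/18 = 5.
Overall: 5 × 2 × 5 = 50.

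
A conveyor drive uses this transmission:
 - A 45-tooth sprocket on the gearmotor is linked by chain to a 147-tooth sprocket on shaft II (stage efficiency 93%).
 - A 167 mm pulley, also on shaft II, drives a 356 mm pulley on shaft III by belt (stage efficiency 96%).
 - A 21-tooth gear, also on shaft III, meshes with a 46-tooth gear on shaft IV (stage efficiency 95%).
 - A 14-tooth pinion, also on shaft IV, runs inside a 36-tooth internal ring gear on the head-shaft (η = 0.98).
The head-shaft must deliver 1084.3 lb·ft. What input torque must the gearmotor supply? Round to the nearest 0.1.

Overall ratio R = 3.2667 × 2.1317 × 2.1905 × 2.5714 = 39.224; overall efficiency η = 0.93 × 0.96 × 0.95 × 0.98 = 0.8312.
Input torque = output torque / (R × η) = 1084.3 / (39.224 × 0.8312) = 33.258 lb·ft.

33.3 lb·ft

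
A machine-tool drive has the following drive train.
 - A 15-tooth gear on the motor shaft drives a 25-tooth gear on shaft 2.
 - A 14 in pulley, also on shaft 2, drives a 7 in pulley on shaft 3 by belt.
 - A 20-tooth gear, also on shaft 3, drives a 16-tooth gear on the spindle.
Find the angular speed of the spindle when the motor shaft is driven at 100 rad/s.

the motor shaft → shaft 2 (gear mesh, 25/15): 100 ÷ 1.6667 = 60 rad/s
shaft 2 → shaft 3 (belt, 7/14): 60 ÷ 0.5 = 120 rad/s
shaft 3 → the spindle (gear mesh, 16/20): 120 ÷ 0.8 = 150 rad/s

150 rad/s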